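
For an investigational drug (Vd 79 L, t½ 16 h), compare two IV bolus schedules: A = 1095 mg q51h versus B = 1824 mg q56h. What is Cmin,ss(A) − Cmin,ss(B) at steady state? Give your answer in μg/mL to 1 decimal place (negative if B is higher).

-0.5 μg/mL

Regimen A: f = (1/2)^(51/16) ≈ 0.1098; Cmin,ss = (1095/79)·f/(1−f) ≈ 1.710 μg/mL.
Regimen B: f = (1/2)^(56/16) ≈ 0.0884; Cmin,ss = (1824/79)·f/(1−f) ≈ 2.239 μg/mL.
Difference ≈ 1.710 − 2.239 ≈ -0.529 μg/mL.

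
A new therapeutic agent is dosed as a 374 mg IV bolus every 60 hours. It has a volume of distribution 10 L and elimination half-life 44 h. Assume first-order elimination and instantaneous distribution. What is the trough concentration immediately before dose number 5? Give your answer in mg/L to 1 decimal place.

f = (1/2)^(τ/t½) = (1/2)^(60/44) ≈ 0.3886.
C₀ = D/Vd = 374/10 ≈ 37.400 mg/L.
Before the 5th dose, 4 doses have been given. Superposition: Cmin = C₀·(f + f² + … + f^4).
≈ 37.400 × (0.3886 + 0.1510 + 0.0587 + 0.0228) ≈ 37.400 × 0.6211 ≈ 23.229 mg/L.

23.2 mg/L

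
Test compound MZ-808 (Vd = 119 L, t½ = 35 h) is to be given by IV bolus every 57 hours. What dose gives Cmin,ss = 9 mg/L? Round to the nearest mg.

2241 mg

τ/t½ = 57/35 ≈ 1.6286, so f = (1/2)^(57/35) ≈ 0.323408.
Cmin,ss = (D/Vd)·f/(1−f), so D = Cmin,ss·Vd·(1−f)/f.
D = 9 × 119 × (1−f)/f ≈ 9 × 119 × 2.09207 ≈ 2240.61 mg.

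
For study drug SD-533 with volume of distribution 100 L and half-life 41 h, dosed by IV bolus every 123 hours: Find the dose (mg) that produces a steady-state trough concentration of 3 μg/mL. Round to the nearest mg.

τ/t½ = 123/41 ≈ 3, so f = (1/2)^(123/41) ≈ 0.125000.
Cmin,ss = (D/Vd)·f/(1−f), so D = Cmin,ss·Vd·(1−f)/f.
D = 3 × 100 × (1−f)/f ≈ 3 × 100 × 7.00000 ≈ 2100.00 mg.

2100 mg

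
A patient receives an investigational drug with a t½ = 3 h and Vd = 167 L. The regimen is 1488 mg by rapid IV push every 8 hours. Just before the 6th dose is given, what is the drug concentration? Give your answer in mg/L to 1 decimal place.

f = (1/2)^(τ/t½) = (1/2)^(8/3) ≈ 0.1575.
C₀ = D/Vd = 1488/167 ≈ 8.910 mg/L.
Before the 6th dose, 5 doses have been given. Superposition: Cmin = C₀·(f + f² + … + f^5).
≈ 8.910 × (0.1575 + 0.0248 + 0.0039 + 0.0006 + 0.0001) ≈ 8.910 × 0.1869 ≈ 1.665 mg/L.

1.7 mg/L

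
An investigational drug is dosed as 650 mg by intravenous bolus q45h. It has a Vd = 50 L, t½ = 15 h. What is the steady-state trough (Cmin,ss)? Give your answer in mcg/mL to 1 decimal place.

1.9 mcg/mL

The dosing interval is 3 half-lives, so f = 2^(−3) = 0.125.
Accumulation ratio R = 1/(1 − f) = 1/0.875 = 8/7.
Single-dose peak C₀ = D/Vd = 650/50 = 13 mcg/mL.
Steady-state peak Cmax,ss = C₀·R = 13 × 8/7 ≈ 14.857 mcg/mL.
Steady-state trough Cmin,ss = Cmax,ss·f ≈ 14.857 × 0.125 ≈ 1.857 mcg/mL.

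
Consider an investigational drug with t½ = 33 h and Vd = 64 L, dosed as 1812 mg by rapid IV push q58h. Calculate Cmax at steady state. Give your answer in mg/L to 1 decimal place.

τ/t½ = 58/33 ≈ 1.7576, so fraction remaining f = (1/2)^(58/33) ≈ 0.2957.
Accumulation ratio R = 1/(1 − f) ≈ 1/0.7043 ≈ 1.4198.
Each bolus raises the concentration by D/Vd = 1812/64 ≈ 28.312 mg/L.
Steady-state peak Cmax,ss = C₀·R ≈ 28.312 × 1.4198 ≈ 40.197 mg/L.

40.2 mg/L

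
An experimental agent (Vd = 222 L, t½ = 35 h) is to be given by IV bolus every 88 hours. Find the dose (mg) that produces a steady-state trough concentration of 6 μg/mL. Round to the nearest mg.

6278 mg

τ/t½ = 88/35 ≈ 2.5143, so f = (1/2)^(88/35) ≈ 0.175035.
Cmin,ss = (D/Vd)·f/(1−f), so D = Cmin,ss·Vd·(1−f)/f.
D = 6 × 222 × (1−f)/f ≈ 6 × 222 × 4.71314 ≈ 6277.90 mg.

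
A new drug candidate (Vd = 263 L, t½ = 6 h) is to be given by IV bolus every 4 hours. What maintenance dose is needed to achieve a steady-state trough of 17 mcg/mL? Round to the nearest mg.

2626 mg

τ/t½ = 4/6 ≈ 0.66667, so f = (1/2)^(4/6) ≈ 0.629961.
Cmin,ss = (D/Vd)·f/(1−f), so D = Cmin,ss·Vd·(1−f)/f.
D = 17 × 263 × (1−f)/f ≈ 17 × 263 × 0.58740 ≈ 2626.27 mg.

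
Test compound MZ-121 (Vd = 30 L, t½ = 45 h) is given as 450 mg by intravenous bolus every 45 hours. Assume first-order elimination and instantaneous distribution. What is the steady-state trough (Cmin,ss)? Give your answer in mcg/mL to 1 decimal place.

15.0 mcg/mL

τ = 45 h = 1 half-life, so f = (1/2)^1 = 0.5.
Accumulation ratio R = 1/(1 − f) = 1/0.5 = 2/1.
Single-dose peak C₀ = D/Vd = 450/30 = 15 mcg/mL.
Steady-state peak Cmax,ss = C₀·R = 15 × 2/1 ≈ 30.000 mcg/mL.
Steady-state trough Cmin,ss = Cmax,ss·f ≈ 30.000 × 0.5 ≈ 15.000 mcg/mL.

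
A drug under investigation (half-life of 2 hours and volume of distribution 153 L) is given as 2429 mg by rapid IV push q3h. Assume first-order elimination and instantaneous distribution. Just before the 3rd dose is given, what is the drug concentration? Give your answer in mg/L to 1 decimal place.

f = (1/2)^(τ/t½) = (1/2)^(3/2) ≈ 0.3536.
C₀ = D/Vd = 2429/153 ≈ 15.876 mg/L.
Before the 3rd dose, 2 doses have been given. Superposition: Cmin = C₀·(f + f²).
≈ 15.876 × (0.3536 + 0.1250) ≈ 15.876 × 0.4786 ≈ 7.598 mg/L.

7.6 mg/L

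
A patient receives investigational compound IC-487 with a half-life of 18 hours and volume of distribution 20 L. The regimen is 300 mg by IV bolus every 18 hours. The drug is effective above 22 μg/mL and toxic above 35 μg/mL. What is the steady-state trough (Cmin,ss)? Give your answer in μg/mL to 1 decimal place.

The dosing interval is 1 half-life, so f = 2^(−1) = 0.5.
Accumulation ratio R = 1/(1 − f) = 1/0.5 = 2/1.
Single-dose peak C₀ = D/Vd = 300/20 = 15 μg/mL.
Steady-state peak Cmax,ss = C₀·R = 15 × 2/1 ≈ 30.000 μg/mL.
Steady-state trough Cmin,ss = Cmax,ss·f ≈ 30.000 × 0.5 ≈ 15.000 μg/mL.
Trough 15.0 μg/mL vs MEC 22 μg/mL: subtherapeutic.

15.0 μg/mL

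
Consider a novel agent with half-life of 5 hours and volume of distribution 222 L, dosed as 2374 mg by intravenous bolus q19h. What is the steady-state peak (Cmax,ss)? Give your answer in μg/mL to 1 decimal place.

Over one 19-h interval, 19/5 ≈ 3.8 half-lives elapse, leaving f ≈ 0.0718 of each dose.
Accumulation ratio R = 1/(1 − f) ≈ 1/0.9282 ≈ 1.0774.
Single-dose peak C₀ = D/Vd = 2374/222 ≈ 10.694 μg/mL.
Cmax,ss = C₀/(1 − f) ≈ 10.694/0.9282 ≈ 11.521 μg/mL.

11.5 μg/mL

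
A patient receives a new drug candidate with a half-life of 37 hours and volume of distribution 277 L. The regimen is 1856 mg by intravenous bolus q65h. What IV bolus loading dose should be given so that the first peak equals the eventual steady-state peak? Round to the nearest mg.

f = (1/2)^(65/37) ≈ 0.295913; accumulation ratio R = 1/(1−f) ≈ 1.42028.
Loading dose to hit Cmax,ss on first dose: D_load = D_maint·R ≈ 1856 × 1.42028 ≈ 2636.04 mg.

2636 mg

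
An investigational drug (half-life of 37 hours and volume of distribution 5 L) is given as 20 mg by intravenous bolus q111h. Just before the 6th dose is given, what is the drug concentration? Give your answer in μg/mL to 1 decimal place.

0.6 μg/mL

f = (1/2)^(τ/t½) = (1/2)^(111/37) ≈ 0.1250.
C₀ = D/Vd = 20/5 ≈ 4.000 μg/mL.
Before the 6th dose, 5 doses have been given. Superposition: Cmin = C₀·(f + f² + … + f^5).
≈ 4.000 × (0.1250 + 0.0156 + 0.0020 + 0.0002 + 0.0000) ≈ 4.000 × 0.1428 ≈ 0.571 μg/mL.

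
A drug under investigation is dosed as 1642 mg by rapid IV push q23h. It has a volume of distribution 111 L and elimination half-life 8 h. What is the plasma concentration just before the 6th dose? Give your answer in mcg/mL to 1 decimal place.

f = (1/2)^(τ/t½) = (1/2)^(23/8) ≈ 0.1363.
C₀ = D/Vd = 1642/111 ≈ 14.793 mcg/mL.
Before the 6th dose, 5 doses have been given. Superposition: Cmin = C₀·(f + f² + … + f^5).
≈ 14.793 × (0.1363 + 0.0186 + 0.0025 + 0.0003 + 0.0000) ≈ 14.793 × 0.1577 ≈ 2.333 mcg/mL.

2.3 mcg/mL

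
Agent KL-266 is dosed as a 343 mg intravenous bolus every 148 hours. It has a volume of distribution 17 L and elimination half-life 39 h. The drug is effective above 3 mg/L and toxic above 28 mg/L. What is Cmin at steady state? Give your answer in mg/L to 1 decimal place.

1.6 mg/L

k = ln2/t½ = ln2/39 ≈ 0.017773 h⁻¹; fraction remaining f = e^(−kτ) = e^(−0.017773×148) ≈ 0.0720.
Accumulation ratio R = 1/(1 − f) ≈ 1/0.9280 ≈ 1.0776.
Each bolus raises the concentration by D/Vd = 343/17 ≈ 20.176 mg/L.
Cmax,ss = C₀/(1 − f) ≈ 20.176/0.9280 ≈ 21.741 mg/L.
Steady-state trough Cmin,ss = Cmax,ss·f ≈ 21.741 × 0.0720 ≈ 1.565 mg/L.
Trough 1.6 mg/L vs MEC 3 mg/L: subtherapeutic.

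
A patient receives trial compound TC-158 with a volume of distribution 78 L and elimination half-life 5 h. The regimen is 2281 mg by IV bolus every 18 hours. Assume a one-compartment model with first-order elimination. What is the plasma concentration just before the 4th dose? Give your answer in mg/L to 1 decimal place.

2.6 mg/L

f = (1/2)^(τ/t½) = (1/2)^(18/5) ≈ 0.0825.
C₀ = D/Vd = 2281/78 ≈ 29.244 mg/L.
Before the 4th dose, 3 doses have been given. Superposition: Cmin = C₀·(f + f² + … + f^3).
≈ 29.244 × (0.0825 + 0.0068 + 0.0006) ≈ 29.244 × 0.0899 ≈ 2.629 mg/L.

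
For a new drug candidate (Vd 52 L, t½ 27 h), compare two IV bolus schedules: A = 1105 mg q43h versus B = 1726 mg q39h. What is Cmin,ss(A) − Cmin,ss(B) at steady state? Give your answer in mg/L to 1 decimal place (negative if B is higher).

-8.7 mg/L

Regimen A: f = (1/2)^(43/27) ≈ 0.3316; Cmin,ss = (1105/52)·f/(1−f) ≈ 10.542 mg/L.
Regimen B: f = (1/2)^(39/27) ≈ 0.3674; Cmin,ss = (1726/52)·f/(1−f) ≈ 19.277 mg/L.
Difference ≈ 10.542 − 19.277 ≈ -8.735 mg/L.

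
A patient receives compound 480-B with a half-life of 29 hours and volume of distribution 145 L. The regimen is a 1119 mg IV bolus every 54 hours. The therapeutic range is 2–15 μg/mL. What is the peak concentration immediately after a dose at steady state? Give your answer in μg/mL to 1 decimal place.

τ/t½ = 54/29 ≈ 1.8621, so fraction remaining f = (1/2)^(54/29) ≈ 0.2751.
At steady state, accumulation factor R = 1/(1 − e^(−kτ)) ≈ 1.3795.
Single-dose peak C₀ = D/Vd = 1119/145 ≈ 7.717 μg/mL.
Steady-state peak Cmax,ss = C₀·R ≈ 7.717 × 1.3795 ≈ 10.646 μg/mL.
Peak 10.6 μg/mL vs MTC 15 μg/mL: below toxic threshold.

10.6 μg/mL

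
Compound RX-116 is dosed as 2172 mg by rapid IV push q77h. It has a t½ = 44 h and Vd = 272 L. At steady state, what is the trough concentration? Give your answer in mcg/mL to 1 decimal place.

k = ln2/t½ = ln2/44 ≈ 0.015753 h⁻¹; fraction remaining f = e^(−kτ) = e^(−0.015753×77) ≈ 0.2973.
Accumulation ratio R = 1/(1 − f) ≈ 1/0.7027 ≈ 1.4231.
Single-dose peak C₀ = D/Vd = 2172/272 ≈ 7.985 mcg/mL.
Cmax,ss = C₀/(1 − f) ≈ 7.985/0.7027 ≈ 11.363 mcg/mL.
Steady-state trough Cmin,ss = Cmax,ss·f ≈ 11.363 × 0.2973 ≈ 3.378 mcg/mL.

3.4 mcg/mL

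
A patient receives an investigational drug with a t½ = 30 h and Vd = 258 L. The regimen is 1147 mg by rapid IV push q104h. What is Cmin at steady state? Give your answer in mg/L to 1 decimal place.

k = ln2/t½ = ln2/30 ≈ 0.023105 h⁻¹; fraction remaining f = e^(−kτ) = e^(−0.023105×104) ≈ 0.0905.
Accumulation ratio R = 1/(1 − f) ≈ 1/0.9095 ≈ 1.0995.
Single-dose peak C₀ = D/Vd = 1147/258 ≈ 4.446 mg/L.
Cmax,ss = C₀/(1 − f) ≈ 4.446/0.9095 ≈ 4.888 mg/L.
Steady-state trough Cmin,ss = Cmax,ss·f ≈ 4.888 × 0.0905 ≈ 0.442 mg/L.

0.4 mg/L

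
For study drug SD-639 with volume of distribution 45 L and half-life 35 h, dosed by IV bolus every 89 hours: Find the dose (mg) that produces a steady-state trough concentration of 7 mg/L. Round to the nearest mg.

τ/t½ = 89/35 ≈ 2.5429, so f = (1/2)^(89/35) ≈ 0.171603.
Cmin,ss = (D/Vd)·f/(1−f), so D = Cmin,ss·Vd·(1−f)/f.
D = 7 × 45 × (1−f)/f ≈ 7 × 45 × 4.82740 ≈ 1520.63 mg.

1521 mg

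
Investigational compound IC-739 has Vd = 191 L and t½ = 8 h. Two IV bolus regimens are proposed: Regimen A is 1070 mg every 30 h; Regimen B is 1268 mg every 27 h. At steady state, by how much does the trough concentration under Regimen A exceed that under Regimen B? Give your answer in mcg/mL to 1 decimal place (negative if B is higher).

-0.3 mcg/mL

Regimen A: f = (1/2)^(30/8) ≈ 0.0743; Cmin,ss = (1070/191)·f/(1−f) ≈ 0.450 mcg/mL.
Regimen B: f = (1/2)^(27/8) ≈ 0.0964; Cmin,ss = (1268/191)·f/(1−f) ≈ 0.708 mcg/mL.
Difference ≈ 0.450 − 0.708 ≈ -0.258 mcg/mL.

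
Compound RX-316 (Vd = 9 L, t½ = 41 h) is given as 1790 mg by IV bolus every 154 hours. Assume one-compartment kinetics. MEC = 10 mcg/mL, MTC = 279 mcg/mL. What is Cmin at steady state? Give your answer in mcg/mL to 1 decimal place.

k = ln2/t½ = ln2/41 ≈ 0.016906 h⁻¹; fraction remaining f = e^(−kτ) = e^(−0.016906×154) ≈ 0.0740.
Accumulation ratio R = 1/(1 − f) ≈ 1/0.9260 ≈ 1.0799.
Each bolus raises the concentration by D/Vd = 1790/9 ≈ 198.889 mcg/mL.
Cmax,ss = C₀/(1 − f) ≈ 198.889/0.9260 ≈ 214.783 mcg/mL.
Steady-state trough Cmin,ss = Cmax,ss·f ≈ 214.783 × 0.0740 ≈ 15.894 mcg/mL.
Trough 15.9 mcg/mL vs MEC 10 mcg/mL: adequate.

15.9 mcg/mL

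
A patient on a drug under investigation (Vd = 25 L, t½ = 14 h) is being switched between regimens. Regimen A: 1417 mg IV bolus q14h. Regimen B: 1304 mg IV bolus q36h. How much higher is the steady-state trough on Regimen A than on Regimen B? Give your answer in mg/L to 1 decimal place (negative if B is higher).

46.1 mg/L

Regimen A: f = (1/2)^(14/14) ≈ 0.5000; Cmin,ss = (1417/25)·f/(1−f) ≈ 56.680 mg/L.
Regimen B: f = (1/2)^(36/14) ≈ 0.1682; Cmin,ss = (1304/25)·f/(1−f) ≈ 10.547 mg/L.
Difference ≈ 56.680 − 10.547 ≈ 46.133 mg/L.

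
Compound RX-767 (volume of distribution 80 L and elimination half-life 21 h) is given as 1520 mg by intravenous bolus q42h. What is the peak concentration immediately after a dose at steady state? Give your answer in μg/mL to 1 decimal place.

The dosing interval is 2 half-lives, so f = 2^(−2) = 0.25.
At steady state, R = 1/(1 − 0.25) = 4/3.
Single-dose peak C₀ = D/Vd = 1520/80 = 19 μg/mL.
Steady-state peak Cmax,ss = C₀·R = 19 × 4/3 ≈ 25.333 μg/mL.

25.3 μg/mL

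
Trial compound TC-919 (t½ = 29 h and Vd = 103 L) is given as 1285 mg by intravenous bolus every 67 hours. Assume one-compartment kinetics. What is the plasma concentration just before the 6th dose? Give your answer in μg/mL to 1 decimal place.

3.1 μg/mL

f = (1/2)^(τ/t½) = (1/2)^(67/29) ≈ 0.2016.
C₀ = D/Vd = 1285/103 ≈ 12.476 μg/mL.
Before the 6th dose, 5 doses have been given. Superposition: Cmin = C₀·(f + f² + … + f^5).
≈ 12.476 × (0.2016 + 0.0406 + 0.0082 + 0.0017 + 0.0003) ≈ 12.476 × 0.2524 ≈ 3.149 μg/mL.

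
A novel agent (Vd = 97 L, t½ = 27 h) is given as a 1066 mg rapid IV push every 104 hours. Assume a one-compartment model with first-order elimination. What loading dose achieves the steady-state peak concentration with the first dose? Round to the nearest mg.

f = (1/2)^(104/27) ≈ 0.069259; accumulation ratio R = 1/(1−f) ≈ 1.07441.
Loading dose to hit Cmax,ss on first dose: D_load = D_maint·R ≈ 1066 × 1.07441 ≈ 1145.32 mg.

1145 mg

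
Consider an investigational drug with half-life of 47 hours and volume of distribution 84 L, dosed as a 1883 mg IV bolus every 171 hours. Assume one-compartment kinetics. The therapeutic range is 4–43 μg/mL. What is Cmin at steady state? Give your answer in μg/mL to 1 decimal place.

2.0 μg/mL

Over one 171-h interval, 171/47 ≈ 3.6383 half-lives elapse, leaving f ≈ 0.0803 of each dose.
At steady state, accumulation factor R = 1/(1 − e^(−kτ)) ≈ 1.0873.
Each bolus raises the concentration by D/Vd = 1883/84 ≈ 22.417 μg/mL.
Cmax,ss = C₀/(1 − f) ≈ 22.417/0.9197 ≈ 24.374 μg/mL.
One interval later, Cmin,ss = Cmax,ss·e^(−kτ) ≈ 24.374 × 0.0803 ≈ 1.957 μg/mL.
Trough 2.0 μg/mL vs MEC 4 μg/mL: subtherapeutic.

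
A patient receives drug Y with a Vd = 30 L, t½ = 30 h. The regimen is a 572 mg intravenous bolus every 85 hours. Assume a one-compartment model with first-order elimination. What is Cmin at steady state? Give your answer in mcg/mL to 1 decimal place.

Over one 85-h interval, 85/30 ≈ 2.8333 half-lives elapse, leaving f ≈ 0.1403 of each dose.
Accumulation ratio R = 1/(1 − f) ≈ 1/0.8597 ≈ 1.1632.
Single-dose peak C₀ = D/Vd = 572/30 ≈ 19.067 mcg/mL.
Cmax,ss = C₀/(1 − f) ≈ 19.067/0.8597 ≈ 22.179 mcg/mL.
One interval later, Cmin,ss = Cmax,ss·e^(−kτ) ≈ 22.179 × 0.1403 ≈ 3.112 mcg/mL.

3.1 mcg/mL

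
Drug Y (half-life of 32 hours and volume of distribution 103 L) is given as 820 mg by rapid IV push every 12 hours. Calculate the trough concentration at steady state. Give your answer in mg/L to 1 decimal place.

26.8 mg/L

τ/t½ = 12/32 ≈ 0.375, so fraction remaining f = (1/2)^(12/32) ≈ 0.7711.
At steady state, accumulation factor R = 1/(1 − e^(−kτ)) ≈ 4.3687.
Each bolus raises the concentration by D/Vd = 820/103 ≈ 7.961 mg/L.
Cmax,ss = C₀/(1 − f) ≈ 7.961/0.2289 ≈ 34.779 mg/L.
Steady-state trough Cmin,ss = Cmax,ss·f ≈ 34.779 × 0.7711 ≈ 26.818 mg/L.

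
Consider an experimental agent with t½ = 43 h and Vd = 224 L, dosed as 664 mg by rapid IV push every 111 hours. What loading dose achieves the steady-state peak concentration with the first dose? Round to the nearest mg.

f = (1/2)^(111/43) ≈ 0.167079; accumulation ratio R = 1/(1−f) ≈ 1.20059.
Loading dose to hit Cmax,ss on first dose: D_load = D_maint·R ≈ 664 × 1.20059 ≈ 797.19 mg.

797 mg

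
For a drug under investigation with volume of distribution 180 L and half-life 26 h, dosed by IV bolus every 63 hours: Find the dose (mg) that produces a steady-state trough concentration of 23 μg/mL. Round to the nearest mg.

18063 mg

τ/t½ = 63/26 ≈ 2.4231, so f = (1/2)^(63/26) ≈ 0.186458.
Cmin,ss = (D/Vd)·f/(1−f), so D = Cmin,ss·Vd·(1−f)/f.
D = 23 × 180 × (1−f)/f ≈ 23 × 180 × 4.36314 ≈ 18063.40 mg.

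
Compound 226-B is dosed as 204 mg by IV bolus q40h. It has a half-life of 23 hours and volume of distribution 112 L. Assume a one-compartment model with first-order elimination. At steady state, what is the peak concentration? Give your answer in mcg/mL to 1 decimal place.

τ/t½ = 40/23 ≈ 1.7391, so fraction remaining f = (1/2)^(40/23) ≈ 0.2996.
At steady state, accumulation factor R = 1/(1 − e^(−kτ)) ≈ 1.4278.
Single-dose peak C₀ = D/Vd = 204/112 ≈ 1.821 mcg/mL.
Steady-state peak Cmax,ss = C₀·R ≈ 1.821 × 1.4278 ≈ 2.600 mcg/mL.

2.6 mcg/mL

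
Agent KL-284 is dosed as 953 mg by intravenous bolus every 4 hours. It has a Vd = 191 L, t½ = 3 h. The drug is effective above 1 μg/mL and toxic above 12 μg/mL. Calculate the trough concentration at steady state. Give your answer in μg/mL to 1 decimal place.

3.3 μg/mL

τ/t½ = 4/3 ≈ 1.3333, so fraction remaining f = (1/2)^(4/3) ≈ 0.3969.
At steady state, accumulation factor R = 1/(1 − e^(−kτ)) ≈ 1.6581.
Each bolus raises the concentration by D/Vd = 953/191 ≈ 4.990 μg/mL.
Cmax,ss = C₀/(1 − f) ≈ 4.990/0.6031 ≈ 8.274 μg/mL.
Steady-state trough Cmin,ss = Cmax,ss·f ≈ 8.274 × 0.3969 ≈ 3.284 μg/mL.
Trough 3.3 μg/mL vs MEC 1 μg/mL: adequate.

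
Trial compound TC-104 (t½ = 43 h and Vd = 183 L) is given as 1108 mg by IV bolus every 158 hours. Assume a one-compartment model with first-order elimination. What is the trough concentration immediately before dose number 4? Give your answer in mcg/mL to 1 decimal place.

0.5 mcg/mL

f = (1/2)^(τ/t½) = (1/2)^(158/43) ≈ 0.0783.
C₀ = D/Vd = 1108/183 ≈ 6.055 mcg/mL.
Before the 4th dose, 3 doses have been given. Superposition: Cmin = C₀·(f + f² + … + f^3).
≈ 6.055 × (0.0783 + 0.0061 + 0.0005) ≈ 6.055 × 0.0849 ≈ 0.514 mcg/mL.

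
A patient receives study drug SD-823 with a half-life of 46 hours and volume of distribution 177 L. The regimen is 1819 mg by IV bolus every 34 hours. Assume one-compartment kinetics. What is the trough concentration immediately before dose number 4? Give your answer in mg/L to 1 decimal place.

12.1 mg/L

f = (1/2)^(τ/t½) = (1/2)^(34/46) ≈ 0.5991.
C₀ = D/Vd = 1819/177 ≈ 10.277 mg/L.
Before the 4th dose, 3 doses have been given. Superposition: Cmin = C₀·(f + f² + … + f^3).
≈ 10.277 × (0.5991 + 0.3589 + 0.2150) ≈ 10.277 × 1.1730 ≈ 12.055 mg/L.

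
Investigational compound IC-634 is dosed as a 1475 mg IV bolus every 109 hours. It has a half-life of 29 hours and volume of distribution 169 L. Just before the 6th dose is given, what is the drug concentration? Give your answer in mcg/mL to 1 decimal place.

f = (1/2)^(τ/t½) = (1/2)^(109/29) ≈ 0.0739.
C₀ = D/Vd = 1475/169 ≈ 8.728 mcg/mL.
Before the 6th dose, 5 doses have been given. Superposition: Cmin = C₀·(f + f² + … + f^5).
≈ 8.728 × (0.0739 + 0.0055 + 0.0004 + 0.0000 + 0.0000) ≈ 8.728 × 0.0798 ≈ 0.696 mcg/mL.

0.7 mcg/mL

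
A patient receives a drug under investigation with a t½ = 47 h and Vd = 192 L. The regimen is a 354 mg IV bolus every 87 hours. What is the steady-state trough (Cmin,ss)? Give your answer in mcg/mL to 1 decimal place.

0.7 mcg/mL

Over one 87-h interval, 87/47 ≈ 1.8511 half-lives elapse, leaving f ≈ 0.2772 of each dose.
At steady state, accumulation factor R = 1/(1 − e^(−kτ)) ≈ 1.3835.
Single-dose peak C₀ = D/Vd = 354/192 ≈ 1.844 mcg/mL.
Cmax,ss = C₀/(1 − f) ≈ 1.844/0.7228 ≈ 2.551 mcg/mL.
Steady-state trough Cmin,ss = Cmax,ss·f ≈ 2.551 × 0.2772 ≈ 0.707 mcg/mL.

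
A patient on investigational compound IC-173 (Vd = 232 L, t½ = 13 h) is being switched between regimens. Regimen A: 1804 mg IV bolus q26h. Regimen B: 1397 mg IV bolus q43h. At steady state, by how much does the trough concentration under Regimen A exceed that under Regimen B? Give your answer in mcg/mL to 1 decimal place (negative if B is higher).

1.9 mcg/mL

Regimen A: f = (1/2)^(26/13) ≈ 0.2500; Cmin,ss = (1804/232)·f/(1−f) ≈ 2.592 mcg/mL.
Regimen B: f = (1/2)^(43/13) ≈ 0.1010; Cmin,ss = (1397/232)·f/(1−f) ≈ 0.677 mcg/mL.
Difference ≈ 2.592 − 0.677 ≈ 1.915 mcg/mL.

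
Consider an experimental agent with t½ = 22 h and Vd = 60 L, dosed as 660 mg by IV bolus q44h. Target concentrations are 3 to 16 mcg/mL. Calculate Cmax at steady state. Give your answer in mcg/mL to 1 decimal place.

τ = 44 h = 2 half-lives, so f = (1/2)^2 = 0.25.
At steady state, R = 1/(1 − 0.25) = 4/3.
Single-dose peak C₀ = D/Vd = 660/60 = 11 mcg/mL.
Steady-state peak Cmax,ss = C₀·R = 11 × 4/3 ≈ 14.667 mcg/mL.
Peak 14.7 mcg/mL vs MTC 16 mcg/mL: below toxic threshold.

14.7 mcg/mL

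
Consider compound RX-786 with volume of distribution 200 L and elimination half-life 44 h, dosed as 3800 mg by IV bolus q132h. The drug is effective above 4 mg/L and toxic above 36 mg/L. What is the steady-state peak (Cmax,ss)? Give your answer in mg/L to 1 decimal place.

21.7 mg/L

The dosing interval is 3 half-lives, so f = 2^(−3) = 0.125.
At steady state, R = 1/(1 − 0.125) = 8/7.
Single-dose peak C₀ = D/Vd = 3800/200 = 19 mg/L.
Steady-state peak Cmax,ss = C₀·R = 19 × 8/7 ≈ 21.714 mg/L.
Peak 21.7 mg/L vs MTC 36 mg/L: below toxic threshold.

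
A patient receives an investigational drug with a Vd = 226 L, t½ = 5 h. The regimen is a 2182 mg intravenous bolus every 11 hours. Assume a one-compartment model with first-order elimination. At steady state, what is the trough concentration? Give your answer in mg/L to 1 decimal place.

k = ln2/t½ = ln2/5 ≈ 0.138629 h⁻¹; fraction remaining f = e^(−kτ) = e^(−0.138629×11) ≈ 0.2176.
Each bolus raises the concentration by D/Vd = 2182/226 ≈ 9.655 mg/L.
Steady-state trough Cmin,ss = C₀·f/(1−f) ≈ 9.655 × 0.2176/0.7824 ≈ 2.685 mg/L.

2.7 mg/L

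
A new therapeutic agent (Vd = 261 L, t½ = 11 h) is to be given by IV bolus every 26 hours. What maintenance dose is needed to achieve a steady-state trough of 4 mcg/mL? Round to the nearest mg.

τ/t½ = 26/11 ≈ 2.3636, so f = (1/2)^(26/11) ≈ 0.194301.
Cmin,ss = (D/Vd)·f/(1−f), so D = Cmin,ss·Vd·(1−f)/f.
D = 4 × 261 × (1−f)/f ≈ 4 × 261 × 4.14665 ≈ 4329.10 mg.

4329 mg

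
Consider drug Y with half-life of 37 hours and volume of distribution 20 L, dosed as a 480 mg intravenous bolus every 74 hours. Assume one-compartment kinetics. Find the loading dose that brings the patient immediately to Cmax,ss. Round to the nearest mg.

f = (1/2)^(74/37) ≈ 0.250000; accumulation ratio R = 1/(1−f) ≈ 1.33333.
Loading dose to hit Cmax,ss on first dose: D_load = D_maint·R ≈ 480 × 1.33333 ≈ 640.00 mg.

640 mg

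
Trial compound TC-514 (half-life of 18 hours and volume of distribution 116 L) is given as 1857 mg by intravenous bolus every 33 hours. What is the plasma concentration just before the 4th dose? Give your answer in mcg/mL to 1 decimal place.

6.1 mcg/mL

f = (1/2)^(τ/t½) = (1/2)^(33/18) ≈ 0.2806.
C₀ = D/Vd = 1857/116 ≈ 16.009 mcg/mL.
Before the 4th dose, 3 doses have been given. Superposition: Cmin = C₀·(f + f² + … + f^3).
≈ 16.009 × (0.2806 + 0.0787 + 0.0221) ≈ 16.009 × 0.3814 ≈ 6.106 mcg/mL.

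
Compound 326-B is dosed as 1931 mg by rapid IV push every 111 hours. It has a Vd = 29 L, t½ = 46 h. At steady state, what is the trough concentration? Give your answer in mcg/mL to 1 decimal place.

Over one 111-h interval, 111/46 ≈ 2.413 half-lives elapse, leaving f ≈ 0.1878 of each dose.
Single-dose peak C₀ = D/Vd = 1931/29 ≈ 66.586 mcg/mL.
Steady-state trough Cmin,ss = C₀·f/(1−f) ≈ 66.586 × 0.1878/0.8122 ≈ 15.396 mcg/mL.

15.4 mcg/mL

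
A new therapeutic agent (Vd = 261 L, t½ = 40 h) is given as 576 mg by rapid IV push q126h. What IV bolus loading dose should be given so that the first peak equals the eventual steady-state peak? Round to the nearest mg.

649 mg

f = (1/2)^(126/40) ≈ 0.112656; accumulation ratio R = 1/(1−f) ≈ 1.12696.
Loading dose to hit Cmax,ss on first dose: D_load = D_maint·R ≈ 576 × 1.12696 ≈ 649.13 mg.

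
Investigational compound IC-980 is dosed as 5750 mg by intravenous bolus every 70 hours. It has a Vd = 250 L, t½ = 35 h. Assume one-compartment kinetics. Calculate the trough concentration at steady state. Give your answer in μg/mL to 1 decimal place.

τ = 70 h = 2 half-lives, so f = (1/2)^2 = 0.25.
Accumulation ratio R = 1/(1 − f) = 1/0.75 = 4/3.
Single-dose peak C₀ = D/Vd = 5750/250 = 23 μg/mL.
Steady-state peak Cmax,ss = C₀·R = 23 × 4/3 ≈ 30.667 μg/mL.
Steady-state trough Cmin,ss = Cmax,ss·f ≈ 30.667 × 0.25 ≈ 7.667 μg/mL.

7.7 μg/mL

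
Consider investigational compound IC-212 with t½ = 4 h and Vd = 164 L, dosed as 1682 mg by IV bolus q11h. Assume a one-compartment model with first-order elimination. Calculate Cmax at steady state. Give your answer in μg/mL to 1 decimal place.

Over one 11-h interval, 11/4 ≈ 2.75 half-lives elapse, leaving f ≈ 0.1487 of each dose.
Accumulation ratio R = 1/(1 − f) ≈ 1/0.8513 ≈ 1.1747.
Single-dose peak C₀ = D/Vd = 1682/164 ≈ 10.256 μg/mL.
Cmax,ss = C₀/(1 − f) ≈ 10.256/0.8513 ≈ 12.047 μg/mL.

12.0 μg/mL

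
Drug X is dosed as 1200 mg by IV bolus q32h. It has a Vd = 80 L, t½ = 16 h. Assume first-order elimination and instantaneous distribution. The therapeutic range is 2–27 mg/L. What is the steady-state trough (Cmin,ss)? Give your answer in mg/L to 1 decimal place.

5.0 mg/L

The dosing interval is 2 half-lives, so f = 2^(−2) = 0.25.
At steady state, R = 1/(1 − 0.25) = 4/3.
Single-dose peak C₀ = D/Vd = 1200/80 = 15 mg/L.
Steady-state peak Cmax,ss = C₀·R = 15 × 4/3 ≈ 20.000 mg/L.
Steady-state trough Cmin,ss = Cmax,ss·f ≈ 20.000 × 0.25 ≈ 5.000 mg/L.
Trough 5.0 mg/L vs MEC 2 mg/L: adequate.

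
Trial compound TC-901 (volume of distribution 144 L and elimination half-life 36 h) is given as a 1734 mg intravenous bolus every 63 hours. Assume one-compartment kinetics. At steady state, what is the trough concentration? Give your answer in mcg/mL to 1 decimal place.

k = ln2/t½ = ln2/36 ≈ 0.019254 h⁻¹; fraction remaining f = e^(−kτ) = e^(−0.019254×63) ≈ 0.2973.
Accumulation ratio R = 1/(1 − f) ≈ 1/0.7027 ≈ 1.4231.
Single-dose peak C₀ = D/Vd = 1734/144 ≈ 12.042 mcg/mL.
Steady-state peak Cmax,ss = C₀·R ≈ 12.042 × 1.4231 ≈ 17.137 mcg/mL.
One interval later, Cmin,ss = Cmax,ss·e^(−kτ) ≈ 17.137 × 0.2973 ≈ 5.095 mcg/mL.

5.1 mcg/mL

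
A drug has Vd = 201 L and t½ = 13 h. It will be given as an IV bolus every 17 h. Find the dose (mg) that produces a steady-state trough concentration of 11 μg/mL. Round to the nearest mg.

τ/t½ = 17/13 ≈ 1.3077, so f = (1/2)^(17/13) ≈ 0.403967.
Cmin,ss = (D/Vd)·f/(1−f), so D = Cmin,ss·Vd·(1−f)/f.
D = 11 × 201 × (1−f)/f ≈ 11 × 201 × 1.47545 ≈ 3262.22 mg.

3262 mg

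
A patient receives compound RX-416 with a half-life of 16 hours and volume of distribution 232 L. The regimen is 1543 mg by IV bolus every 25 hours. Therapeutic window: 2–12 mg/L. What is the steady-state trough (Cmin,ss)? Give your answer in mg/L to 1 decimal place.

3.4 mg/L

τ/t½ = 25/16 ≈ 1.5625, so fraction remaining f = (1/2)^(25/16) ≈ 0.3386.
At steady state, accumulation factor R = 1/(1 − e^(−kτ)) ≈ 1.5119.
Single-dose peak C₀ = D/Vd = 1543/232 ≈ 6.651 mg/L.
Cmax,ss = C₀/(1 − f) ≈ 6.651/0.6614 ≈ 10.056 mg/L.
One interval later, Cmin,ss = Cmax,ss·e^(−kτ) ≈ 10.056 × 0.3386 ≈ 3.405 mg/L.
Trough 3.4 mg/L vs MEC 2 mg/L: adequate.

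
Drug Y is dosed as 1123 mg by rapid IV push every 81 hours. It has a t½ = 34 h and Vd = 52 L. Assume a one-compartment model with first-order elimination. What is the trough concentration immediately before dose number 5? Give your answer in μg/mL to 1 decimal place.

5.1 μg/mL

f = (1/2)^(τ/t½) = (1/2)^(81/34) ≈ 0.1918.
C₀ = D/Vd = 1123/52 ≈ 21.596 μg/mL.
Before the 5th dose, 4 doses have been given. Superposition: Cmin = C₀·(f + f² + … + f^4).
≈ 21.596 × (0.1918 + 0.0368 + 0.0071 + 0.0014) ≈ 21.596 × 0.2371 ≈ 5.120 μg/mL.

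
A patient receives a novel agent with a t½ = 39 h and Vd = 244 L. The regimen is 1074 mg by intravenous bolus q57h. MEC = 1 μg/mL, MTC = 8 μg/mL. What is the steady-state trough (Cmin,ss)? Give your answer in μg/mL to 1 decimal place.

2.5 μg/mL

Over one 57-h interval, 57/39 ≈ 1.4615 half-lives elapse, leaving f ≈ 0.3631 of each dose.
Accumulation ratio R = 1/(1 − f) ≈ 1/0.6369 ≈ 1.5701.
Each bolus raises the concentration by D/Vd = 1074/244 ≈ 4.402 μg/mL.
Cmax,ss = C₀/(1 − f) ≈ 4.402/0.6369 ≈ 6.912 μg/mL.
Steady-state trough Cmin,ss = Cmax,ss·f ≈ 6.912 × 0.3631 ≈ 2.510 μg/mL.
Trough 2.5 μg/mL vs MEC 1 μg/mL: adequate.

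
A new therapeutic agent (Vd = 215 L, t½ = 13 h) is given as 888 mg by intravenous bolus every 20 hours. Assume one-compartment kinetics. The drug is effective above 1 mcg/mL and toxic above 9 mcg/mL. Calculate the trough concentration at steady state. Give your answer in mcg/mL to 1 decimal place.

k = ln2/t½ = ln2/13 ≈ 0.053319 h⁻¹; fraction remaining f = e^(−kτ) = e^(−0.053319×20) ≈ 0.3443.
Accumulation ratio R = 1/(1 − f) ≈ 1/0.6557 ≈ 1.5251.
Single-dose peak C₀ = D/Vd = 888/215 ≈ 4.130 mcg/mL.
Cmax,ss = C₀/(1 − f) ≈ 4.130/0.6557 ≈ 6.299 mcg/mL.
One interval later, Cmin,ss = Cmax,ss·e^(−kτ) ≈ 6.299 × 0.3443 ≈ 2.169 mcg/mL.
Trough 2.2 mcg/mL vs MEC 1 mcg/mL: adequate.

2.2 mcg/mL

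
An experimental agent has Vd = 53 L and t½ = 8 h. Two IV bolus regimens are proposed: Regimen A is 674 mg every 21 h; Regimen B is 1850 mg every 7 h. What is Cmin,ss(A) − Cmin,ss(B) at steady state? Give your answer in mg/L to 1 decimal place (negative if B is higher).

-39.4 mg/L

Regimen A: f = (1/2)^(21/8) ≈ 0.1621; Cmin,ss = (674/53)·f/(1−f) ≈ 2.460 mg/L.
Regimen B: f = (1/2)^(7/8) ≈ 0.5453; Cmin,ss = (1850/53)·f/(1−f) ≈ 41.861 mg/L.
Difference ≈ 2.460 − 41.861 ≈ -39.401 mg/L.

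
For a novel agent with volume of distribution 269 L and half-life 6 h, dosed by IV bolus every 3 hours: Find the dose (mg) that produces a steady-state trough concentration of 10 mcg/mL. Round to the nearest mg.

τ/t½ = 3/6 ≈ 0.5, so f = (1/2)^(3/6) ≈ 0.707107.
Cmin,ss = (D/Vd)·f/(1−f), so D = Cmin,ss·Vd·(1−f)/f.
D = 10 × 269 × (1−f)/f ≈ 10 × 269 × 0.41421 ≈ 1114.22 mg.

1114 mg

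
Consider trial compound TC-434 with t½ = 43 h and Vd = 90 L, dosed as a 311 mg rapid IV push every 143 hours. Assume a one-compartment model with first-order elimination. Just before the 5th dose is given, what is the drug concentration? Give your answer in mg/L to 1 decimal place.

f = (1/2)^(τ/t½) = (1/2)^(143/43) ≈ 0.0997.
C₀ = D/Vd = 311/90 ≈ 3.456 mg/L.
Before the 5th dose, 4 doses have been given. Superposition: Cmin = C₀·(f + f² + … + f^4).
≈ 3.456 × (0.0997 + 0.0099 + 0.0010 + 0.0001) ≈ 3.456 × 0.1107 ≈ 0.383 mg/L.

0.4 mg/L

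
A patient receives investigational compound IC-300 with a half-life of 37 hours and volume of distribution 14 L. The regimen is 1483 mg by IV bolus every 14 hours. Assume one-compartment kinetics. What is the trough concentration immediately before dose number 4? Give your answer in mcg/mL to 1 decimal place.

192.4 mcg/mL

f = (1/2)^(τ/t½) = (1/2)^(14/37) ≈ 0.7693.
C₀ = D/Vd = 1483/14 ≈ 105.929 mcg/mL.
Before the 4th dose, 3 doses have been given. Superposition: Cmin = C₀·(f + f² + … + f^3).
≈ 105.929 × (0.7693 + 0.5918 + 0.4553) ≈ 105.929 × 1.8164 ≈ 192.409 mcg/mL.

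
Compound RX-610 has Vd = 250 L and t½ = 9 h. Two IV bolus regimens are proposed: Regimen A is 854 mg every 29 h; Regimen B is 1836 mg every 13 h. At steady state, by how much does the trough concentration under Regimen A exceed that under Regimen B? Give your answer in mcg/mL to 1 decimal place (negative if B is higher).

-3.9 mcg/mL

Regimen A: f = (1/2)^(29/9) ≈ 0.1072; Cmin,ss = (854/250)·f/(1−f) ≈ 0.410 mcg/mL.
Regimen B: f = (1/2)^(13/9) ≈ 0.3674; Cmin,ss = (1836/250)·f/(1−f) ≈ 4.265 mcg/mL.
Difference ≈ 0.410 − 4.265 ≈ -3.855 mcg/mL.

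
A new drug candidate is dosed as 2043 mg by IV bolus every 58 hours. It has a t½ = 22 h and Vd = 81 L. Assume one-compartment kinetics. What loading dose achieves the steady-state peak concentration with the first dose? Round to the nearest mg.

f = (1/2)^(58/22) ≈ 0.160833; accumulation ratio R = 1/(1−f) ≈ 1.19166.
Loading dose to hit Cmax,ss on first dose: D_load = D_maint·R ≈ 2043 × 1.19166 ≈ 2434.56 mg.

2435 mg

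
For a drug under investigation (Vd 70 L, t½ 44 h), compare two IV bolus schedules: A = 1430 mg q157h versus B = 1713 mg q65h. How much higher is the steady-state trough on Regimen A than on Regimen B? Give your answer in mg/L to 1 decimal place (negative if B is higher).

-11.8 mg/L

Regimen A: f = (1/2)^(157/44) ≈ 0.0843; Cmin,ss = (1430/70)·f/(1−f) ≈ 1.881 mg/L.
Regimen B: f = (1/2)^(65/44) ≈ 0.3592; Cmin,ss = (1713/70)·f/(1−f) ≈ 13.717 mg/L.
Difference ≈ 1.881 − 13.717 ≈ -11.836 mg/L.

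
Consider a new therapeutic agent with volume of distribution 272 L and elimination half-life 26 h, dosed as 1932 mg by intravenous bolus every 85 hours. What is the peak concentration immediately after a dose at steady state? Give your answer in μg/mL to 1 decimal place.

7.9 μg/mL

Over one 85-h interval, 85/26 ≈ 3.2692 half-lives elapse, leaving f ≈ 0.1037 of each dose.
Accumulation ratio R = 1/(1 − f) ≈ 1/0.8963 ≈ 1.1157.
Each bolus raises the concentration by D/Vd = 1932/272 ≈ 7.103 μg/mL.
Steady-state peak Cmax,ss = C₀·R ≈ 7.103 × 1.1157 ≈ 7.925 μg/mL.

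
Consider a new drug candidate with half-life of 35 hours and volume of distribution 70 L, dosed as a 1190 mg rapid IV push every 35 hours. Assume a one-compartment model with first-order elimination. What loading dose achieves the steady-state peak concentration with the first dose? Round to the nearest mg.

f = (1/2)^(35/35) ≈ 0.500000; accumulation ratio R = 1/(1−f) ≈ 2.00000.
Loading dose to hit Cmax,ss on first dose: D_load = D_maint·R ≈ 1190 × 2.00000 ≈ 2380.00 mg.

2380 mg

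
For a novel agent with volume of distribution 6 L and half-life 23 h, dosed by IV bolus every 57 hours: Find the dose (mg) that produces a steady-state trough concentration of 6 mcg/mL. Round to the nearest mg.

165 mg

τ/t½ = 57/23 ≈ 2.4783, so f = (1/2)^(57/23) ≈ 0.179461.
Cmin,ss = (D/Vd)·f/(1−f), so D = Cmin,ss·Vd·(1−f)/f.
D = 6 × 6 × (1−f)/f ≈ 6 × 6 × 4.57224 ≈ 164.60 mg.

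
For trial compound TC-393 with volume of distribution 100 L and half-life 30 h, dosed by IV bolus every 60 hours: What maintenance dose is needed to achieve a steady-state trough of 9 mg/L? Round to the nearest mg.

2700 mg

τ/t½ = 60/30 ≈ 2, so f = (1/2)^(60/30) ≈ 0.250000.
Cmin,ss = (D/Vd)·f/(1−f), so D = Cmin,ss·Vd·(1−f)/f.
D = 9 × 100 × (1−f)/f ≈ 9 × 100 × 3.00000 ≈ 2700.00 mg.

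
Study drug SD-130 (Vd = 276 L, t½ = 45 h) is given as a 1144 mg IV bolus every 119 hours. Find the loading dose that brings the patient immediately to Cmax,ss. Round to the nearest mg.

1362 mg

f = (1/2)^(119/45) ≈ 0.159935; accumulation ratio R = 1/(1−f) ≈ 1.19038.
Loading dose to hit Cmax,ss on first dose: D_load = D_maint·R ≈ 1144 × 1.19038 ≈ 1361.79 mg.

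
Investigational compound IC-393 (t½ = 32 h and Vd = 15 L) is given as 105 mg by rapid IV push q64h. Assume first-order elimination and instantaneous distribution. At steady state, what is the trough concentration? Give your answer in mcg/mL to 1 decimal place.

2.3 mcg/mL

The dosing interval is 2 half-lives, so f = 2^(−2) = 0.25.
At steady state, R = 1/(1 − 0.25) = 4/3.
Single-dose peak C₀ = D/Vd = 105/15 = 7 mcg/mL.
Steady-state peak Cmax,ss = C₀·R = 7 × 4/3 ≈ 9.333 mcg/mL.
Steady-state trough Cmin,ss = Cmax,ss·f ≈ 9.333 × 0.25 ≈ 2.333 mcg/mL.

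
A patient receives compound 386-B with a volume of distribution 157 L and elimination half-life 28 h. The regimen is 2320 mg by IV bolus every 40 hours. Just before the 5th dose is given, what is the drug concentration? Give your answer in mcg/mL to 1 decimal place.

8.6 mcg/mL

f = (1/2)^(τ/t½) = (1/2)^(40/28) ≈ 0.3715.
C₀ = D/Vd = 2320/157 ≈ 14.777 mcg/mL.
Before the 5th dose, 4 doses have been given. Superposition: Cmin = C₀·(f + f² + … + f^4).
≈ 14.777 × (0.3715 + 0.1380 + 0.0513 + 0.0190) ≈ 14.777 × 0.5798 ≈ 8.568 mcg/mL.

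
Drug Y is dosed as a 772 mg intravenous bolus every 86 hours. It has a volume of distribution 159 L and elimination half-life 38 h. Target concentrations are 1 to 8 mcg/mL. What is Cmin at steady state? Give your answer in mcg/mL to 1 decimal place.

k = ln2/t½ = ln2/38 ≈ 0.018241 h⁻¹; fraction remaining f = e^(−kτ) = e^(−0.018241×86) ≈ 0.2083.
Accumulation ratio R = 1/(1 − f) ≈ 1/0.7917 ≈ 1.2631.
Single-dose peak C₀ = D/Vd = 772/159 ≈ 4.855 mcg/mL.
Steady-state peak Cmax,ss = C₀·R ≈ 4.855 × 1.2631 ≈ 6.132 mcg/mL.
One interval later, Cmin,ss = Cmax,ss·e^(−kτ) ≈ 6.132 × 0.2083 ≈ 1.277 mcg/mL.
Trough 1.3 mcg/mL vs MEC 1 mcg/mL: adequate.

1.3 mcg/mL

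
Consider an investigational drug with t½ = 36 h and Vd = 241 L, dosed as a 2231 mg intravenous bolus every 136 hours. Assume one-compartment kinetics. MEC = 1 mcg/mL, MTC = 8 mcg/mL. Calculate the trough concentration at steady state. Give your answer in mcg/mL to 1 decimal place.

τ/t½ = 136/36 ≈ 3.7778, so fraction remaining f = (1/2)^(136/36) ≈ 0.0729.
Each bolus raises the concentration by D/Vd = 2231/241 ≈ 9.257 mcg/mL.
Steady-state trough Cmin,ss = C₀·f/(1−f) ≈ 9.257 × 0.0729/0.9271 ≈ 0.728 mcg/mL.
Trough 0.7 mcg/mL vs MEC 1 mcg/mL: subtherapeutic.

0.7 mcg/mL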